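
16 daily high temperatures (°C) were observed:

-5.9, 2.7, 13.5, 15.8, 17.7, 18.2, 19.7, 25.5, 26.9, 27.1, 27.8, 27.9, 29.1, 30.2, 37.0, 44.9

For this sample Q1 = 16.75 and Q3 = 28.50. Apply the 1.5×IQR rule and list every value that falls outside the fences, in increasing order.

-5.9

IQR = Q3 − Q1 = 28.50 − 16.75 = 11.75.
Lower fence = Q1 − 1.5·IQR = 16.75 − 17.625 = -0.875.
Upper fence = Q3 + 1.5·IQR = 28.50 + 17.625 = 46.125.
-5.9 < -0.875 → outlier.
All remaining values lie within [-0.875, 46.125].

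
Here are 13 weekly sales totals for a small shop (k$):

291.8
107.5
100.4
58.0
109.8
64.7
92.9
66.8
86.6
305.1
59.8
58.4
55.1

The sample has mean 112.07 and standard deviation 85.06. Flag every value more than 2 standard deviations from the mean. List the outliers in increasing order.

291.8, 305.1

Cutoffs at x̄ ± 2s: 112.07 ± 2·85.06 = [-58.05, 282.19].
291.8: z = 2.11, |z| > 2 → outlier.
305.1: z = 2.27, |z| > 2 → outlier.
Every other value lies within [-58.05, 282.19].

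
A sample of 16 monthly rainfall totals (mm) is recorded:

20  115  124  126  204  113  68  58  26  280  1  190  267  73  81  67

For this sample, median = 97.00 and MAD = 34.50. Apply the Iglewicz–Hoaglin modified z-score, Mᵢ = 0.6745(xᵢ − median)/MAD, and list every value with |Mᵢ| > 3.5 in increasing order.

|Mᵢ| > 3.5 ⇔ |xᵢ − 97.00| > 3.5·34.50/0.6745 = 179.02.
So outliers lie outside [-82.02, 276.02].
280: M = 3.58 → outlier.

280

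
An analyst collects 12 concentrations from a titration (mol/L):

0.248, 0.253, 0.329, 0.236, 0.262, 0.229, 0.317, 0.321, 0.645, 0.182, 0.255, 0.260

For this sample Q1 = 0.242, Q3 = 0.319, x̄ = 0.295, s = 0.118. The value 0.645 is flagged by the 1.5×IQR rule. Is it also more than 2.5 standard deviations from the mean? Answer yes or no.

yes

z = (0.645 − 0.295) / 0.118 = 2.97.
|z| = 2.97 > 2.5.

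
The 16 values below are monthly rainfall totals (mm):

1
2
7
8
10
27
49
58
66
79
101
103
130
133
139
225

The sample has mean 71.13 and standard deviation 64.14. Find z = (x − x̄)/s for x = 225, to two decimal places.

z = (225 − 71.13) / 64.14 = 2.40.

2.40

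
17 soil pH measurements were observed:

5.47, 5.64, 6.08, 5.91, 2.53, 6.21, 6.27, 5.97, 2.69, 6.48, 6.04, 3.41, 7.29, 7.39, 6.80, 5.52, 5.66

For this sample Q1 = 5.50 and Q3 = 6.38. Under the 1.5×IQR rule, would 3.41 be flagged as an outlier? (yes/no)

IQR = Q3 − Q1 = 6.38 − 5.50 = 0.88.
Lower fence = Q1 − 1.5·IQR = 5.50 − 1.32 = 4.18.
Upper fence = Q3 + 1.5·IQR = 6.38 + 1.32 = 7.70.
3.41 lies below the lower fence.

yes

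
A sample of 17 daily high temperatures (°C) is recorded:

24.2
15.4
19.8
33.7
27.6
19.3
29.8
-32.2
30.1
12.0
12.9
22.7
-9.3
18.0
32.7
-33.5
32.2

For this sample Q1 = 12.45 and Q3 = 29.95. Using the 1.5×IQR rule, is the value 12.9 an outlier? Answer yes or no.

IQR = Q3 − Q1 = 29.95 − 12.45 = 17.50.
Lower fence = Q1 − 1.5·IQR = 12.45 − 26.25 = -13.80.
Upper fence = Q3 + 1.5·IQR = 29.95 + 26.25 = 56.20.
12.9 lies within [-13.80, 56.20].

no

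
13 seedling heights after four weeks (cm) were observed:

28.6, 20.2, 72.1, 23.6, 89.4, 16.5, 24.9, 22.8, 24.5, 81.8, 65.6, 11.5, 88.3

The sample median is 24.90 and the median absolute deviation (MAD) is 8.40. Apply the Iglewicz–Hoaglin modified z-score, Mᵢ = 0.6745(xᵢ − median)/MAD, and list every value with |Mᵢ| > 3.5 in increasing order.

|Mᵢ| > 3.5 ⇔ |xᵢ − 24.90| > 3.5·8.40/0.6745 = 43.59.
So outliers lie outside [-18.69, 68.49].
72.1: M = 3.79 → outlier.
81.8: M = 4.57 → outlier.
88.3: M = 5.09 → outlier.
89.4: M = 5.18 → outlier.

72.1, 81.8, 88.3, 89.4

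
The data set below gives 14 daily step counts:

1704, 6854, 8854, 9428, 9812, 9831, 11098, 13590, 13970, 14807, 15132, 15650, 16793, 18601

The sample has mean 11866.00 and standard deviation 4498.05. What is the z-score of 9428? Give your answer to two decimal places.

z = (9428 − 11866.00) / 4498.05 = -0.54.

-0.54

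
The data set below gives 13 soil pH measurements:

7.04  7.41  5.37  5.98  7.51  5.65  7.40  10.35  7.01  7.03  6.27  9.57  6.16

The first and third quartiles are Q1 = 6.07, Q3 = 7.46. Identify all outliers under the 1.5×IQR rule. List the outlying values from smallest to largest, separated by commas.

IQR = Q3 − Q1 = 7.46 − 6.07 = 1.39.
Lower fence = Q1 − 1.5·IQR = 6.07 − 2.085 = 3.985.
Upper fence = Q3 + 1.5·IQR = 7.46 + 2.085 = 9.545.
9.57 > 9.545 → outlier.
10.35 > 9.545 → outlier.
All remaining values lie within [3.985, 9.545].

9.57, 10.35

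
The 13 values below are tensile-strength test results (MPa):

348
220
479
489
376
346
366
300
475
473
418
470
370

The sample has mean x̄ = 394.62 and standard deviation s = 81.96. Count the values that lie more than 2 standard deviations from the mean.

Cutoffs: x̄ ± 2s = [230.70, 558.54].
Outside the cutoffs: 220.

1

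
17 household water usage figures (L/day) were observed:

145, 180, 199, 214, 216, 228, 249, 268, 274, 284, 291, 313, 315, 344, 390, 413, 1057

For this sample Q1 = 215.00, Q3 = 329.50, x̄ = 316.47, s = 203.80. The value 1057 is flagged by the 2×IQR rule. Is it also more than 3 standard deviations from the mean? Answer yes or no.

z = (1057 − 316.47) / 203.80 = 3.63.
|z| = 3.63 > 3.

yes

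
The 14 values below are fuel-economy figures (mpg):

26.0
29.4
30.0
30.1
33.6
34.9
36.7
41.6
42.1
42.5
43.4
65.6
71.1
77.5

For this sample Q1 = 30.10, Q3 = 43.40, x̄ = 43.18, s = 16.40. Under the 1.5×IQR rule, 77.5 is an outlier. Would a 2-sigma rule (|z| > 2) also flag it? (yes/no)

z = (77.5 − 43.18) / 16.40 = 2.09.
|z| = 2.09 > 2.

yes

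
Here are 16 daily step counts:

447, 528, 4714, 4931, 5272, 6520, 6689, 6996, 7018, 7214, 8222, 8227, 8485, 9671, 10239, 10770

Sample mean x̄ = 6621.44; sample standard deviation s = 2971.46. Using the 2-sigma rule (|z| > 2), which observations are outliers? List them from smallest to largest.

447, 528

Cutoffs at x̄ ± 2s: 6621.44 ± 2·2971.46 = [678.52, 12564.36].
447: z = -2.08, |z| > 2 → outlier.
528: z = -2.05, |z| > 2 → outlier.
Every other value lies within [678.52, 12564.36].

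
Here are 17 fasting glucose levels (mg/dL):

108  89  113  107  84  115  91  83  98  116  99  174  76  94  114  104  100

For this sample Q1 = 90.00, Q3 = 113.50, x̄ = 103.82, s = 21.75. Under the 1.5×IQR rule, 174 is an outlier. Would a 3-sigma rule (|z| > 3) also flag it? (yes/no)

yes

z = (174 − 103.82) / 21.75 = 3.23.
|z| = 3.23 > 3.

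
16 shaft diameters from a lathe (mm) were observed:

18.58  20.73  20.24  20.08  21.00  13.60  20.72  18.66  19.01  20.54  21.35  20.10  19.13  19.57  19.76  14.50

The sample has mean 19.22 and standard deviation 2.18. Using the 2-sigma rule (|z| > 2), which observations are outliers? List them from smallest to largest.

13.60, 14.50

Cutoffs at x̄ ± 2s: 19.22 ± 2·2.18 = [14.86, 23.58].
13.60: z = -2.58, |z| > 2 → outlier.
14.50: z = -2.17, |z| > 2 → outlier.
Every other value lies within [14.86, 23.58].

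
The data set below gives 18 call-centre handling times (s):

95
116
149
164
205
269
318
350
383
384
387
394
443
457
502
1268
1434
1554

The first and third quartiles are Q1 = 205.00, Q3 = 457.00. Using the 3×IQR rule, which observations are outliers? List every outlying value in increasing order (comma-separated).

1268, 1434, 1554

IQR = Q3 − Q1 = 457.00 − 205.00 = 252.00.
Lower fence = Q1 − 3·IQR = 205.00 − 756.00 = -551.00.
Upper fence = Q3 + 3·IQR = 457.00 + 756.00 = 1213.00.
1268 > 1213.00 → outlier.
1434 > 1213.00 → outlier.
1554 > 1213.00 → outlier.
All remaining values lie within [-551.00, 1213.00].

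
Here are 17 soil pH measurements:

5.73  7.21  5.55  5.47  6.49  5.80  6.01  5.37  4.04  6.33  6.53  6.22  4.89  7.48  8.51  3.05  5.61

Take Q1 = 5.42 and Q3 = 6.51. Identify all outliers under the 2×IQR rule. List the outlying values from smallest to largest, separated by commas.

IQR = Q3 − Q1 = 6.51 − 5.42 = 1.09.
Lower fence = Q1 − 2·IQR = 5.42 − 2.18 = 3.24.
Upper fence = Q3 + 2·IQR = 6.51 + 2.18 = 8.69.
3.05 < 3.24 → outlier.
All remaining values lie within [3.24, 8.69].

3.05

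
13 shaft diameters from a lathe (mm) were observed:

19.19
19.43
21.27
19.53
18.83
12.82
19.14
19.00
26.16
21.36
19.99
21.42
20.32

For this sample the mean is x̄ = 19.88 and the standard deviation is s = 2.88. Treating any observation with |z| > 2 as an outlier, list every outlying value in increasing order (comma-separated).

Cutoffs at x̄ ± 2s: 19.88 ± 2·2.88 = [14.12, 25.64].
12.82: z = -2.45, |z| > 2 → outlier.
26.16: z = 2.18, |z| > 2 → outlier.
Every other value lies within [14.12, 25.64].

12.82, 26.16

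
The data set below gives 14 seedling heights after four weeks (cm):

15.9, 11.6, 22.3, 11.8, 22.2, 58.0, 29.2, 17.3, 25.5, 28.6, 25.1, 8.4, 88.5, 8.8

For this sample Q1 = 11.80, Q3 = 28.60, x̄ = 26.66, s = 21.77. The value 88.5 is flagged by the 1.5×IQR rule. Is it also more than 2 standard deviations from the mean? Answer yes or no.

z = (88.5 − 26.66) / 21.77 = 2.84.
|z| = 2.84 > 2.

yes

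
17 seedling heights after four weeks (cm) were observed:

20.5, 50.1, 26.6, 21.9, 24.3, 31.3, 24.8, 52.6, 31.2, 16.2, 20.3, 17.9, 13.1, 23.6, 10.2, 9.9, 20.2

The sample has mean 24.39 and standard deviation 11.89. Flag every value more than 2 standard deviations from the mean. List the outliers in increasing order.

50.1, 52.6

Cutoffs at x̄ ± 2s: 24.39 ± 2·11.89 = [0.61, 48.17].
50.1: z = 2.16, |z| > 2 → outlier.
52.6: z = 2.37, |z| > 2 → outlier.
Every other value lies within [0.61, 48.17].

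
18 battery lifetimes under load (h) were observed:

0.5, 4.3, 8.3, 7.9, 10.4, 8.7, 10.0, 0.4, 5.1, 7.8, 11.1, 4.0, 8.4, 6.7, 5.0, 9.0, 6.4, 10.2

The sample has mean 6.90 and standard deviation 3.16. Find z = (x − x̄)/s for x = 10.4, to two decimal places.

z = (10.4 − 6.90) / 3.16 = 1.11.

1.11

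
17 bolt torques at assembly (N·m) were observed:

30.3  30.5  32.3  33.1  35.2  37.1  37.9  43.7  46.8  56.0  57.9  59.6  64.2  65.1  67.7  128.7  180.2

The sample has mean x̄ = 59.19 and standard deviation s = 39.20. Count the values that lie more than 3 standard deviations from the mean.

1

Cutoffs: x̄ ± 3s = [-58.41, 176.79].
Outside the cutoffs: 180.2.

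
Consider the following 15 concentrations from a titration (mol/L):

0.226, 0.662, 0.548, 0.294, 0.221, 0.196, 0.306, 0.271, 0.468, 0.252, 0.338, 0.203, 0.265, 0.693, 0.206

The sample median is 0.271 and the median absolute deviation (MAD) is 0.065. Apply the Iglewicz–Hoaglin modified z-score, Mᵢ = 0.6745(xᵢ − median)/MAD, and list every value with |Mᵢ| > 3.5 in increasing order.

|Mᵢ| > 3.5 ⇔ |xᵢ − 0.271| > 3.5·0.065/0.6745 = 0.337.
So outliers lie outside [-0.066, 0.608].
0.662: M = 4.06 → outlier.
0.693: M = 4.38 → outlier.

0.662, 0.693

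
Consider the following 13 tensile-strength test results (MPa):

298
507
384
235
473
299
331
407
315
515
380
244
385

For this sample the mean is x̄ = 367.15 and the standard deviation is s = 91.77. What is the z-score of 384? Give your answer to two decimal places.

z = (384 − 367.15) / 91.77 = 0.18.

0.18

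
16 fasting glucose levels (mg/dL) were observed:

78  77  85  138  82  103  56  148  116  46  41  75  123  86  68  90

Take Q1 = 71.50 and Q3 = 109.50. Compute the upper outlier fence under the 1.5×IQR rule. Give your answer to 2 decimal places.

IQR = Q3 − Q1 = 109.50 − 71.50 = 38.00.
Lower fence = Q1 − 1.5·IQR = 71.50 − 57.00 = 14.50.
Upper fence = Q3 + 1.5·IQR = 109.50 + 57.00 = 166.50.

166.50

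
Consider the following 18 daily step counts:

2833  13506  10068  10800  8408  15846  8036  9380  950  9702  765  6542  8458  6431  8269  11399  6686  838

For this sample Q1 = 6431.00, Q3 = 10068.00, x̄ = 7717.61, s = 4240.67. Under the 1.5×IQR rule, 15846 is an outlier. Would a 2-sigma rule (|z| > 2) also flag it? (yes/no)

z = (15846 − 7717.61) / 4240.67 = 1.92.
|z| = 1.92 ≤ 2.

no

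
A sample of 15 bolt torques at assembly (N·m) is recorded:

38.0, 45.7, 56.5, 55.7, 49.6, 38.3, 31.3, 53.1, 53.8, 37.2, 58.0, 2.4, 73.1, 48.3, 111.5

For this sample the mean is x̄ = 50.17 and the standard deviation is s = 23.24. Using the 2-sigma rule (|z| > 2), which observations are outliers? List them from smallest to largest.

Cutoffs at x̄ ± 2s: 50.17 ± 2·23.24 = [3.69, 96.65].
2.4: z = -2.06, |z| > 2 → outlier.
111.5: z = 2.64, |z| > 2 → outlier.
Every other value lies within [3.69, 96.65].

2.4, 111.5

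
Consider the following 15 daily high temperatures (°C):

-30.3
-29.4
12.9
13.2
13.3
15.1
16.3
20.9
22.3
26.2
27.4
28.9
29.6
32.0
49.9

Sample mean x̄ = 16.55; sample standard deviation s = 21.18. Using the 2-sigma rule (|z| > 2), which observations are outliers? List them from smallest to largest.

-30.3, -29.4

Cutoffs at x̄ ± 2s: 16.55 ± 2·21.18 = [-25.81, 58.91].
-30.3: z = -2.21, |z| > 2 → outlier.
-29.4: z = -2.17, |z| > 2 → outlier.
Every other value lies within [-25.81, 58.91].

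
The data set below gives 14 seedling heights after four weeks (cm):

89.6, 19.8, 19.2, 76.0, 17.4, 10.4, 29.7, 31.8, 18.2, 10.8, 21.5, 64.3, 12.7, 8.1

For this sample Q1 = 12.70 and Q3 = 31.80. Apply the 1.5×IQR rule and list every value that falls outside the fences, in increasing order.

IQR = Q3 − Q1 = 31.80 − 12.70 = 19.10.
Lower fence = Q1 − 1.5·IQR = 12.70 − 28.65 = -15.95.
Upper fence = Q3 + 1.5·IQR = 31.80 + 28.65 = 60.45.
64.3 > 60.45 → outlier.
76.0 > 60.45 → outlier.
89.6 > 60.45 → outlier.
All remaining values lie within [-15.95, 60.45].

64.3, 76.0, 89.6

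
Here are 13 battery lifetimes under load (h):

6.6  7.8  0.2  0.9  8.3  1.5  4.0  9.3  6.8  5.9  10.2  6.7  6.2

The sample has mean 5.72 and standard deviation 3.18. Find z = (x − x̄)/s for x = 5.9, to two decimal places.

z = (5.9 − 5.72) / 3.18 = 0.06.

0.06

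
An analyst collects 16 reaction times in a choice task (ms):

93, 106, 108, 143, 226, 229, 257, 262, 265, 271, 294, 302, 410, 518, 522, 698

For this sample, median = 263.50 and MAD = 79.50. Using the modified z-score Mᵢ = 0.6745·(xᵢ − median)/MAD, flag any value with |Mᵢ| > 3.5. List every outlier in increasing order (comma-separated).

698

|Mᵢ| > 3.5 ⇔ |xᵢ − 263.50| > 3.5·79.50/0.6745 = 412.53.
So outliers lie outside [-149.03, 676.03].
698: M = 3.69 → outlier.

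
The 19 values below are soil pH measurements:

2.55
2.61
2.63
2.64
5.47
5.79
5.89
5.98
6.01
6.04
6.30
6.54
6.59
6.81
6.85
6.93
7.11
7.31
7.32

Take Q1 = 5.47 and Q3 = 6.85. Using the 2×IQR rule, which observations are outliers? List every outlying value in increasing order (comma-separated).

2.55, 2.61, 2.63, 2.64

IQR = Q3 − Q1 = 6.85 − 5.47 = 1.38.
Lower fence = Q1 − 2·IQR = 5.47 − 2.76 = 2.71.
Upper fence = Q3 + 2·IQR = 6.85 + 2.76 = 9.61.
2.55 < 2.71 → outlier.
2.61 < 2.71 → outlier.
2.63 < 2.71 → outlier.
2.64 < 2.71 → outlier.
All remaining values lie within [2.71, 9.61].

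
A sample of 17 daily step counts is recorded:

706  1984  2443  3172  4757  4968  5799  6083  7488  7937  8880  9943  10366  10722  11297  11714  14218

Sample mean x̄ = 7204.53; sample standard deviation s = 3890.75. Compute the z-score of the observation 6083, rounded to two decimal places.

z = (6083 − 7204.53) / 3890.75 = -0.29.

-0.29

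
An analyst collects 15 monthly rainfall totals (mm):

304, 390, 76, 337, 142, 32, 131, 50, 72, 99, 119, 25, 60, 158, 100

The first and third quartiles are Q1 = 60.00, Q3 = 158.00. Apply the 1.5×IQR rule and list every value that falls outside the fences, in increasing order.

337, 390

IQR = Q3 − Q1 = 158.00 − 60.00 = 98.00.
Lower fence = Q1 − 1.5·IQR = 60.00 − 147.00 = -87.00.
Upper fence = Q3 + 1.5·IQR = 158.00 + 147.00 = 305.00.
337 > 305.00 → outlier.
390 > 305.00 → outlier.
All remaining values lie within [-87.00, 305.00].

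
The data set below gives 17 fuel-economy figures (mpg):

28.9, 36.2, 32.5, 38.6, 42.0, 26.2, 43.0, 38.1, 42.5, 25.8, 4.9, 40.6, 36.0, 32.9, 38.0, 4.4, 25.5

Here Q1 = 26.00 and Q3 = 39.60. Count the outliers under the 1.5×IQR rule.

2

IQR = 13.60; fences at 26.00 − 20.40 = 5.60 and 39.60 + 20.40 = 60.00.
Outside the cutoffs: 4.4, 4.9.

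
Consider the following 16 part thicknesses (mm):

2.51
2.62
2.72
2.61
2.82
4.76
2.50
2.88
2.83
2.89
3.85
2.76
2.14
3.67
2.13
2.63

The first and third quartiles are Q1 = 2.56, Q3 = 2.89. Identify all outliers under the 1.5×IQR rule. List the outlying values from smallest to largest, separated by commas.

IQR = Q3 − Q1 = 2.89 − 2.56 = 0.33.
Lower fence = Q1 − 1.5·IQR = 2.56 − 0.495 = 2.065.
Upper fence = Q3 + 1.5·IQR = 2.89 + 0.495 = 3.385.
3.67 > 3.385 → outlier.
3.85 > 3.385 → outlier.
4.76 > 3.385 → outlier.
All remaining values lie within [2.065, 3.385].

3.67, 3.85, 4.76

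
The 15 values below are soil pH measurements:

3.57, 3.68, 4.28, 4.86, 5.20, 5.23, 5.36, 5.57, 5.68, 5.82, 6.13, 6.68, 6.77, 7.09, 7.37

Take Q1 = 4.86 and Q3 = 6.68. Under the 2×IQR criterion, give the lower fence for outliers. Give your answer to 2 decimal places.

1.22

IQR = Q3 − Q1 = 6.68 − 4.86 = 1.82.
Lower fence = Q1 − 2·IQR = 4.86 − 3.64 = 1.22.
Upper fence = Q3 + 2·IQR = 6.68 + 3.64 = 10.32.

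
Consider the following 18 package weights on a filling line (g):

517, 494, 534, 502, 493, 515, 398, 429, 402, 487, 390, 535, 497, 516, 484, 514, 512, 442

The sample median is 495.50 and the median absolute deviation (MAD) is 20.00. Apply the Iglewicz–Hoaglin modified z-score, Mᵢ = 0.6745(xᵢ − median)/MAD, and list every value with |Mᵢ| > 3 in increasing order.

390, 398, 402

|Mᵢ| > 3 ⇔ |xᵢ − 495.50| > 3·20.00/0.6745 = 88.95.
So outliers lie outside [406.55, 584.45].
390: M = -3.56 → outlier.
398: M = -3.29 → outlier.
402: M = -3.15 → outlier.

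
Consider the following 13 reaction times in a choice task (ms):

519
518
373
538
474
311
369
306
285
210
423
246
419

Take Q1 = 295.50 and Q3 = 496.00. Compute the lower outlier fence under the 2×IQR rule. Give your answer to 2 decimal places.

-105.50

IQR = Q3 − Q1 = 496.00 − 295.50 = 200.50.
Lower fence = Q1 − 2·IQR = 295.50 − 401.00 = -105.50.
Upper fence = Q3 + 2·IQR = 496.00 + 401.00 = 897.00.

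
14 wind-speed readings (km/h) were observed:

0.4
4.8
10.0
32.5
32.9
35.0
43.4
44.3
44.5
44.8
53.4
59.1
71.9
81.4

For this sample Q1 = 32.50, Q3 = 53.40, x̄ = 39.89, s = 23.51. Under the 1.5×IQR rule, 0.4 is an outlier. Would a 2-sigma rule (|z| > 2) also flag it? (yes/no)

z = (0.4 − 39.89) / 23.51 = -1.68.
|z| = 1.68 ≤ 2.

no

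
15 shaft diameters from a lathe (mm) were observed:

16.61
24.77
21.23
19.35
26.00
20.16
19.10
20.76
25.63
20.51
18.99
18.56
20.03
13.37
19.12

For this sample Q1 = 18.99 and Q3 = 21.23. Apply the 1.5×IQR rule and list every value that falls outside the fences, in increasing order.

13.37, 24.77, 25.63, 26.00

IQR = Q3 − Q1 = 21.23 − 18.99 = 2.24.
Lower fence = Q1 − 1.5·IQR = 18.99 − 3.36 = 15.63.
Upper fence = Q3 + 1.5·IQR = 21.23 + 3.36 = 24.59.
13.37 < 15.63 → outlier.
24.77 > 24.59 → outlier.
25.63 > 24.59 → outlier.
26.00 > 24.59 → outlier.
All remaining values lie within [15.63, 24.59].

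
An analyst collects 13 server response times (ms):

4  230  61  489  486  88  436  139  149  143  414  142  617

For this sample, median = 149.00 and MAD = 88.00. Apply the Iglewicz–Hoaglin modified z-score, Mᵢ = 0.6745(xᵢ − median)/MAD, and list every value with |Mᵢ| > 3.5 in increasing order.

617

|Mᵢ| > 3.5 ⇔ |xᵢ − 149.00| > 3.5·88.00/0.6745 = 456.63.
So outliers lie outside [-307.63, 605.63].
617: M = 3.59 → outlier.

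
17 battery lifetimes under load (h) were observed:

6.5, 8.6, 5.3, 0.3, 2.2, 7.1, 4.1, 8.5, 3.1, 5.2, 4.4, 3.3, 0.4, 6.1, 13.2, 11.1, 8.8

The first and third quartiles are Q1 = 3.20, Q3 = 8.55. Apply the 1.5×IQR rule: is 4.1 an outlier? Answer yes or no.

IQR = Q3 − Q1 = 8.55 − 3.20 = 5.35.
Lower fence = Q1 − 1.5·IQR = 3.20 − 8.025 = -4.825.
Upper fence = Q3 + 1.5·IQR = 8.55 + 8.025 = 16.575.
4.1 lies within [-4.825, 16.575].

no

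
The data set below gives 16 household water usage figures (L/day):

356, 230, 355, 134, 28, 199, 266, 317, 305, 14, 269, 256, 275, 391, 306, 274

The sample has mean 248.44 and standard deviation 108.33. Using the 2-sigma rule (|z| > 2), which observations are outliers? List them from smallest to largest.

14, 28

Cutoffs at x̄ ± 2s: 248.44 ± 2·108.33 = [31.78, 465.10].
14: z = -2.16, |z| > 2 → outlier.
28: z = -2.03, |z| > 2 → outlier.
Every other value lies within [31.78, 465.10].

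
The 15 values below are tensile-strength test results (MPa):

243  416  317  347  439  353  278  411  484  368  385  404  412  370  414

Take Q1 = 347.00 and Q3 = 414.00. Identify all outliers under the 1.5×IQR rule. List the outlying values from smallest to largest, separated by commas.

243

IQR = Q3 − Q1 = 414.00 − 347.00 = 67.00.
Lower fence = Q1 − 1.5·IQR = 347.00 − 100.50 = 246.50.
Upper fence = Q3 + 1.5·IQR = 414.00 + 100.50 = 514.50.
243 < 246.50 → outlier.
All remaining values lie within [246.50, 514.50].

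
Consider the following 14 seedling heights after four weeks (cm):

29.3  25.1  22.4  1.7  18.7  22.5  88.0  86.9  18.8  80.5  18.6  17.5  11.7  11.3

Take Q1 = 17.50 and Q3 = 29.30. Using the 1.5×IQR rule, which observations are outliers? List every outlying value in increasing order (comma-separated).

80.5, 86.9, 88.0

IQR = Q3 − Q1 = 29.30 − 17.50 = 11.80.
Lower fence = Q1 − 1.5·IQR = 17.50 − 17.70 = -0.20.
Upper fence = Q3 + 1.5·IQR = 29.30 + 17.70 = 47.00.
80.5 > 47.00 → outlier.
86.9 > 47.00 → outlier.
88.0 > 47.00 → outlier.
All remaining values lie within [-0.20, 47.00].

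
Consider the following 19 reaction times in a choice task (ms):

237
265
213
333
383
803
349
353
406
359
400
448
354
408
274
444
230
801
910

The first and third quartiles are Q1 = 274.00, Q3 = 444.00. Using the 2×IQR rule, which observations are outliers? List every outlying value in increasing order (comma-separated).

801, 803, 910

IQR = Q3 − Q1 = 444.00 − 274.00 = 170.00.
Lower fence = Q1 − 2·IQR = 274.00 − 340.00 = -66.00.
Upper fence = Q3 + 2·IQR = 444.00 + 340.00 = 784.00.
801 > 784.00 → outlier.
803 > 784.00 → outlier.
910 > 784.00 → outlier.
All remaining values lie within [-66.00, 784.00].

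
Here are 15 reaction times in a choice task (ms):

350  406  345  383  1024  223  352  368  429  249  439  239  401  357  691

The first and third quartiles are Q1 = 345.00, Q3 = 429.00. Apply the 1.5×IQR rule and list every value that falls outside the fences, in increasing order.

691, 1024

IQR = Q3 − Q1 = 429.00 − 345.00 = 84.00.
Lower fence = Q1 − 1.5·IQR = 345.00 − 126.00 = 219.00.
Upper fence = Q3 + 1.5·IQR = 429.00 + 126.00 = 555.00.
691 > 555.00 → outlier.
1024 > 555.00 → outlier.
All remaining values lie within [219.00, 555.00].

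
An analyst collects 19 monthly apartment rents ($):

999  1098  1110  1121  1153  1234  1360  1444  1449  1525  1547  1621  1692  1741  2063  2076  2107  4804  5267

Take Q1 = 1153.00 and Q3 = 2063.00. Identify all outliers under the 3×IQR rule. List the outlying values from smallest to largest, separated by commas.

IQR = Q3 − Q1 = 2063.00 − 1153.00 = 910.00.
Lower fence = Q1 − 3·IQR = 1153.00 − 2730.00 = -1577.00.
Upper fence = Q3 + 3·IQR = 2063.00 + 2730.00 = 4793.00.
4804 > 4793.00 → outlier.
5267 > 4793.00 → outlier.
All remaining values lie within [-1577.00, 4793.00].

4804, 5267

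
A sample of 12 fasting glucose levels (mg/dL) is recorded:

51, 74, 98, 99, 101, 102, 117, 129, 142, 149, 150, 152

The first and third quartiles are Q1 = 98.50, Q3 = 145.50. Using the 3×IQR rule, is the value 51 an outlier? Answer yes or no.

IQR = Q3 − Q1 = 145.50 − 98.50 = 47.00.
Lower fence = Q1 − 3·IQR = 98.50 − 141.00 = -42.50.
Upper fence = Q3 + 3·IQR = 145.50 + 141.00 = 286.50.
51 lies within [-42.50, 286.50].

no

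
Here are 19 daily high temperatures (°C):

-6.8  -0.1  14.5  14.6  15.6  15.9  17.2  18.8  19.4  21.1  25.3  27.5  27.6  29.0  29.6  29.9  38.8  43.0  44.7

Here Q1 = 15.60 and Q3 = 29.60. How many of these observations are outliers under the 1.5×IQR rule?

1

IQR = 14.00; fences at 15.60 − 21.00 = -5.40 and 29.60 + 21.00 = 50.60.
Outside the cutoffs: -6.8.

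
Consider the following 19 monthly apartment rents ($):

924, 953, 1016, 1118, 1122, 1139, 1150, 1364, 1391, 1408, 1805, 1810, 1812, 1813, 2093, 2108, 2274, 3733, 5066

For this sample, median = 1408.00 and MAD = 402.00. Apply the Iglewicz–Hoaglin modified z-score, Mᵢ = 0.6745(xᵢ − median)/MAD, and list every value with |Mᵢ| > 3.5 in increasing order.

|Mᵢ| > 3.5 ⇔ |xᵢ − 1408.00| > 3.5·402.00/0.6745 = 2085.99.
So outliers lie outside [-677.99, 3493.99].
3733: M = 3.90 → outlier.
5066: M = 6.14 → outlier.

3733, 5066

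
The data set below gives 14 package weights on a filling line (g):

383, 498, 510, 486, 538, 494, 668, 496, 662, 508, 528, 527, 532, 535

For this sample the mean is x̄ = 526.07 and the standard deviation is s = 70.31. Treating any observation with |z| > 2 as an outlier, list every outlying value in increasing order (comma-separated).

383, 668

Cutoffs at x̄ ± 2s: 526.07 ± 2·70.31 = [385.45, 666.69].
383: z = -2.03, |z| > 2 → outlier.
668: z = 2.02, |z| > 2 → outlier.
Every other value lies within [385.45, 666.69].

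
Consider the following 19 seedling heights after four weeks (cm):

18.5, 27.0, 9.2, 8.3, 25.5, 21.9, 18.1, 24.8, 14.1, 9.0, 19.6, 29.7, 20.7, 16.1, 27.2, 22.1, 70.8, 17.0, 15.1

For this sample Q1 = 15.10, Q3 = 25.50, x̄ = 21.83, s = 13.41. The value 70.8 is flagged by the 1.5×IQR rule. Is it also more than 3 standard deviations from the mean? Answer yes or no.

z = (70.8 − 21.83) / 13.41 = 3.65.
|z| = 3.65 > 3.

yes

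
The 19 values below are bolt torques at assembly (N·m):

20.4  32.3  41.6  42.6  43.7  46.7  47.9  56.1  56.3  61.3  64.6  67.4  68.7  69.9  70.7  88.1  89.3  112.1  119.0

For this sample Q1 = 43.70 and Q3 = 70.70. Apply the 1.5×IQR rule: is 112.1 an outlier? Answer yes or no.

IQR = Q3 − Q1 = 70.70 − 43.70 = 27.00.
Lower fence = Q1 − 1.5·IQR = 43.70 − 40.50 = 3.20.
Upper fence = Q3 + 1.5·IQR = 70.70 + 40.50 = 111.20.
112.1 lies above the upper fence.

yes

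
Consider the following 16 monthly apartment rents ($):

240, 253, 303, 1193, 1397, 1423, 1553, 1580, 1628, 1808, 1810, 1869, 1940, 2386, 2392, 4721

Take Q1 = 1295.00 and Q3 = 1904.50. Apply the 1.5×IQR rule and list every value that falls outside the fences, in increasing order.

IQR = Q3 − Q1 = 1904.50 − 1295.00 = 609.50.
Lower fence = Q1 − 1.5·IQR = 1295.00 − 914.25 = 380.75.
Upper fence = Q3 + 1.5·IQR = 1904.50 + 914.25 = 2818.75.
240 < 380.75 → outlier.
253 < 380.75 → outlier.
303 < 380.75 → outlier.
4721 > 2818.75 → outlier.
All remaining values lie within [380.75, 2818.75].

240, 253, 303, 4721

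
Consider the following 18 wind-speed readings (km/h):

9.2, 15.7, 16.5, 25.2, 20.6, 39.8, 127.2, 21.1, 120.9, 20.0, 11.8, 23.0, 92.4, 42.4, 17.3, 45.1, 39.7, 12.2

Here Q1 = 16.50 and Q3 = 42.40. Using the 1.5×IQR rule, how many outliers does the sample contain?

3

IQR = 25.90; fences at 16.50 − 38.85 = -22.35 and 42.40 + 38.85 = 81.25.
Outside the cutoffs: 92.4, 120.9, 127.2.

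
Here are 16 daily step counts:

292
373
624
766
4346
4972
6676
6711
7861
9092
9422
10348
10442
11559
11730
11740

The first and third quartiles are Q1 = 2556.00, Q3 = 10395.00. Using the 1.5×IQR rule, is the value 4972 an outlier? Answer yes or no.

no

IQR = Q3 − Q1 = 10395.00 − 2556.00 = 7839.00.
Lower fence = Q1 − 1.5·IQR = 2556.00 − 11758.50 = -9202.50.
Upper fence = Q3 + 1.5·IQR = 10395.00 + 11758.50 = 22153.50.
4972 lies within [-9202.50, 22153.50].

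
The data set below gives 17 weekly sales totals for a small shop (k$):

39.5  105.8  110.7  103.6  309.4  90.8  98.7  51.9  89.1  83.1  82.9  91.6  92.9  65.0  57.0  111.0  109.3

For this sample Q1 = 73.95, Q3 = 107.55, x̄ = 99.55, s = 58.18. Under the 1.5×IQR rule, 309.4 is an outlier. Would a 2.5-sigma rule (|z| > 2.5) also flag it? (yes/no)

z = (309.4 − 99.55) / 58.18 = 3.61.
|z| = 3.61 > 2.5.

yes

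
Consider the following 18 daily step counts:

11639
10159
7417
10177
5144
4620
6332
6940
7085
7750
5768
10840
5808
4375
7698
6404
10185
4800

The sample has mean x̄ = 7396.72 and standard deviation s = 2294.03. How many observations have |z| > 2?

Cutoffs: x̄ ± 2s = [2808.66, 11984.78].
Every value lies within the cutoffs.

0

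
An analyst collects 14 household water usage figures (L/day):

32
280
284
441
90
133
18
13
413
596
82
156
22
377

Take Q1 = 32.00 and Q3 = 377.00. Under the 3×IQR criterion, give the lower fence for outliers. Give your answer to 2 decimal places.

-1003.00

IQR = Q3 − Q1 = 377.00 − 32.00 = 345.00.
Lower fence = Q1 − 3·IQR = 32.00 − 1035.00 = -1003.00.
Upper fence = Q3 + 3·IQR = 377.00 + 1035.00 = 1412.00.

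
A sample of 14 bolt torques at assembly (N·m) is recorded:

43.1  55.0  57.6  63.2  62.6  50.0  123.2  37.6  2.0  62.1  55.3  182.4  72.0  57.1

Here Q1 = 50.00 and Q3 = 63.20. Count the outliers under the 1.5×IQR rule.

3

IQR = 13.20; fences at 50.00 − 19.80 = 30.20 and 63.20 + 19.80 = 83.00.
Outside the cutoffs: 2.0, 123.2, 182.4.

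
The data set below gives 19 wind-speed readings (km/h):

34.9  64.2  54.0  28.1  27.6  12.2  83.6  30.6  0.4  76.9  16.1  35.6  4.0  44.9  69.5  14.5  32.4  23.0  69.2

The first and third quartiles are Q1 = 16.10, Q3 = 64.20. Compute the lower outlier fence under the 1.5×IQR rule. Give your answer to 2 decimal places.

IQR = Q3 − Q1 = 64.20 − 16.10 = 48.10.
Lower fence = Q1 − 1.5·IQR = 16.10 − 72.15 = -56.05.
Upper fence = Q3 + 1.5·IQR = 64.20 + 72.15 = 136.35.

-56.05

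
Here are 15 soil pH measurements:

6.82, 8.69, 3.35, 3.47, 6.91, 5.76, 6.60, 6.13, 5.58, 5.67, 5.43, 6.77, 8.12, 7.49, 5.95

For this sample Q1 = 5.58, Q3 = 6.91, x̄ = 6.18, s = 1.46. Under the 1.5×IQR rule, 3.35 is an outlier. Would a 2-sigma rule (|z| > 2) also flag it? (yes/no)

z = (3.35 − 6.18) / 1.46 = -1.94.
|z| = 1.94 ≤ 2.

no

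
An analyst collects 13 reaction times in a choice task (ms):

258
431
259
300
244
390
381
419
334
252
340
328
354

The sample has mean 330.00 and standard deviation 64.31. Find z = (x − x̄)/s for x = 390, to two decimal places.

z = (390 − 330.00) / 64.31 = 0.93.

0.93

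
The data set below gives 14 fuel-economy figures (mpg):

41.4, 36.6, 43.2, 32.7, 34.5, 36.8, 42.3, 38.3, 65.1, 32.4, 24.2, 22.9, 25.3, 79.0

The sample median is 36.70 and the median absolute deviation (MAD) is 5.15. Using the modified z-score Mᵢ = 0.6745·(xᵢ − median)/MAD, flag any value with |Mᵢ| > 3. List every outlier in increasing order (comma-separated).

|Mᵢ| > 3 ⇔ |xᵢ − 36.70| > 3·5.15/0.6745 = 22.91.
So outliers lie outside [13.79, 59.61].
65.1: M = 3.72 → outlier.
79.0: M = 5.54 → outlier.

65.1, 79.0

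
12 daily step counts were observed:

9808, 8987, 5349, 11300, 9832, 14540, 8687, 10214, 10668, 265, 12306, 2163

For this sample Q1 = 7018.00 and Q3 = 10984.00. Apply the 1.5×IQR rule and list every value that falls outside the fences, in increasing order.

265

IQR = Q3 − Q1 = 10984.00 − 7018.00 = 3966.00.
Lower fence = Q1 − 1.5·IQR = 7018.00 − 5949.00 = 1069.00.
Upper fence = Q3 + 1.5·IQR = 10984.00 + 5949.00 = 16933.00.
265 < 1069.00 → outlier.
All remaining values lie within [1069.00, 16933.00].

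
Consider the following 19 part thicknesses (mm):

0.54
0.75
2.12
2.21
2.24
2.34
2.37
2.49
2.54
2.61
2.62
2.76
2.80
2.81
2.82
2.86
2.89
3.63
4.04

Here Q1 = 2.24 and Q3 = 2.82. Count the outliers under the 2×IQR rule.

3

IQR = 0.58; fences at 2.24 − 1.16 = 1.08 and 2.82 + 1.16 = 3.98.
Outside the cutoffs: 0.54, 0.75, 4.04.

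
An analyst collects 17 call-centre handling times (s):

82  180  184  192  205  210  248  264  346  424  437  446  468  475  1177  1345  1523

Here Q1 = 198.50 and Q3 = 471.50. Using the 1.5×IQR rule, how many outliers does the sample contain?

3

IQR = 273.00; fences at 198.50 − 409.50 = -211.00 and 471.50 + 409.50 = 881.00.
Outside the cutoffs: 1177, 1345, 1523.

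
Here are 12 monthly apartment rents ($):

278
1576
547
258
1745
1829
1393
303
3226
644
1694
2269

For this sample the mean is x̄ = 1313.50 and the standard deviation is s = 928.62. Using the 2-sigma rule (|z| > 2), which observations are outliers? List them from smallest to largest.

3226

Cutoffs at x̄ ± 2s: 1313.50 ± 2·928.62 = [-543.74, 3170.74].
3226: z = 2.06, |z| > 2 → outlier.
Every other value lies within [-543.74, 3170.74].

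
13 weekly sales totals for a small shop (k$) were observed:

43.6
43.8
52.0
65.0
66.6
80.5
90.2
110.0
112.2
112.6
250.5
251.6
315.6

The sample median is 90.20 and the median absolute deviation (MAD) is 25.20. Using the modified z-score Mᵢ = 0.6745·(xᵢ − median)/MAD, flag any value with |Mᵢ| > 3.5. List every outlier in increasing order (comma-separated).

|Mᵢ| > 3.5 ⇔ |xᵢ − 90.20| > 3.5·25.20/0.6745 = 130.76.
So outliers lie outside [-40.56, 220.96].
250.5: M = 4.29 → outlier.
251.6: M = 4.32 → outlier.
315.6: M = 6.03 → outlier.

250.5, 251.6, 315.6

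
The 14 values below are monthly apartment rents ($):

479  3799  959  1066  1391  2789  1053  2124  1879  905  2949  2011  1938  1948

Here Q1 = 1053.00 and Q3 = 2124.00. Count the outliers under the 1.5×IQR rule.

1

IQR = 1071.00; fences at 1053.00 − 1606.50 = -553.50 and 2124.00 + 1606.50 = 3730.50.
Outside the cutoffs: 3799.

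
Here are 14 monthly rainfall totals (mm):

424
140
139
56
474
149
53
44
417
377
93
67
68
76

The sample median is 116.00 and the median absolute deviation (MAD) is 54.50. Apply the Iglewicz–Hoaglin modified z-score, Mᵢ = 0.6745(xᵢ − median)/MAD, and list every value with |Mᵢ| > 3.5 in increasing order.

|Mᵢ| > 3.5 ⇔ |xᵢ − 116.00| > 3.5·54.50/0.6745 = 282.80.
So outliers lie outside [-166.80, 398.80].
417: M = 3.73 → outlier.
424: M = 3.81 → outlier.
474: M = 4.43 → outlier.

417, 424, 474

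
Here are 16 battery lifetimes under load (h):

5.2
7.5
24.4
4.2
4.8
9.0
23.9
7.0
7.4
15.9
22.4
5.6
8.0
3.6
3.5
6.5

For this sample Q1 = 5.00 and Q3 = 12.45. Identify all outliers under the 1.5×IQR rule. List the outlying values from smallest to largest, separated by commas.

IQR = Q3 − Q1 = 12.45 − 5.00 = 7.45.
Lower fence = Q1 − 1.5·IQR = 5.00 − 11.175 = -6.175.
Upper fence = Q3 + 1.5·IQR = 12.45 + 11.175 = 23.625.
23.9 > 23.625 → outlier.
24.4 > 23.625 → outlier.
All remaining values lie within [-6.175, 23.625].

23.9, 24.4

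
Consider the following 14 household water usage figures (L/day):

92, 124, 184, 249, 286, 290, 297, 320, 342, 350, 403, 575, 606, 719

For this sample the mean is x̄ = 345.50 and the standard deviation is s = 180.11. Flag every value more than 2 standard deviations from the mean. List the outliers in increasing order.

Cutoffs at x̄ ± 2s: 345.50 ± 2·180.11 = [-14.72, 705.72].
719: z = 2.07, |z| > 2 → outlier.
Every other value lies within [-14.72, 705.72].

719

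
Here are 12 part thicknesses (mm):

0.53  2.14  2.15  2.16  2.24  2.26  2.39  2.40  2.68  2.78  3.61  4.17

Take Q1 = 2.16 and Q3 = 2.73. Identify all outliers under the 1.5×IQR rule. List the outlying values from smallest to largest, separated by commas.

IQR = Q3 − Q1 = 2.73 − 2.16 = 0.57.
Lower fence = Q1 − 1.5·IQR = 2.16 − 0.855 = 1.305.
Upper fence = Q3 + 1.5·IQR = 2.73 + 0.855 = 3.585.
0.53 < 1.305 → outlier.
3.61 > 3.585 → outlier.
4.17 > 3.585 → outlier.
All remaining values lie within [1.305, 3.585].

0.53, 3.61, 4.17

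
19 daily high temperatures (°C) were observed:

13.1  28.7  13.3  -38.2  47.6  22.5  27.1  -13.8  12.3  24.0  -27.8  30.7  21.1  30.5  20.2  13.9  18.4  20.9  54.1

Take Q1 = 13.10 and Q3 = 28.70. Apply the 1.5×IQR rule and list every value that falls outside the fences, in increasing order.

IQR = Q3 − Q1 = 28.70 − 13.10 = 15.60.
Lower fence = Q1 − 1.5·IQR = 13.10 − 23.40 = -10.30.
Upper fence = Q3 + 1.5·IQR = 28.70 + 23.40 = 52.10.
-38.2 < -10.30 → outlier.
-27.8 < -10.30 → outlier.
-13.8 < -10.30 → outlier.
54.1 > 52.10 → outlier.
All remaining values lie within [-10.30, 52.10].

-38.2, -27.8, -13.8, 54.1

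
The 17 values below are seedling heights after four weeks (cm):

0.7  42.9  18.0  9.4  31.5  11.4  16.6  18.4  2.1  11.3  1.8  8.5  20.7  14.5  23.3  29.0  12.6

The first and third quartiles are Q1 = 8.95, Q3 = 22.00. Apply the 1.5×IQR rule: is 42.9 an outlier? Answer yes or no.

yes

IQR = Q3 − Q1 = 22.00 − 8.95 = 13.05.
Lower fence = Q1 − 1.5·IQR = 8.95 − 19.575 = -10.625.
Upper fence = Q3 + 1.5·IQR = 22.00 + 19.575 = 41.575.
42.9 lies above the upper fence.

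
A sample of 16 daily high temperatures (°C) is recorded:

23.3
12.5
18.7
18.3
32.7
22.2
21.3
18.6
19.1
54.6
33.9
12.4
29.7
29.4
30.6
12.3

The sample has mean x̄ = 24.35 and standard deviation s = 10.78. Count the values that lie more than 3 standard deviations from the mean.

0

Cutoffs: x̄ ± 3s = [-7.99, 56.69].
Every value lies within the cutoffs.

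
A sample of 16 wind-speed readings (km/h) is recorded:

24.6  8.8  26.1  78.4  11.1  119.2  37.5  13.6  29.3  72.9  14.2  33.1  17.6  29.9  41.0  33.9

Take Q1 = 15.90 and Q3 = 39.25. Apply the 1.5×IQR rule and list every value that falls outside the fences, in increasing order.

IQR = Q3 − Q1 = 39.25 − 15.90 = 23.35.
Lower fence = Q1 − 1.5·IQR = 15.90 − 35.025 = -19.125.
Upper fence = Q3 + 1.5·IQR = 39.25 + 35.025 = 74.275.
78.4 > 74.275 → outlier.
119.2 > 74.275 → outlier.
All remaining values lie within [-19.125, 74.275].

78.4, 119.2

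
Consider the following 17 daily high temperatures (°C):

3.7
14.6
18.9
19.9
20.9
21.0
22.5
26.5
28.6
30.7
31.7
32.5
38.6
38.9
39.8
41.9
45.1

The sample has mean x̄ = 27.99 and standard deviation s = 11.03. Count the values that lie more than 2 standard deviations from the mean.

1

Cutoffs: x̄ ± 2s = [5.93, 50.05].
Outside the cutoffs: 3.7.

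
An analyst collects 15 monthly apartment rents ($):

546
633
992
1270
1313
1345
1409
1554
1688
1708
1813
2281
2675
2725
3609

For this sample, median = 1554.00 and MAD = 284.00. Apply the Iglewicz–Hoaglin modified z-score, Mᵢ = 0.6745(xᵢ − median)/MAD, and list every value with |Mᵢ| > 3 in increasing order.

|Mᵢ| > 3 ⇔ |xᵢ − 1554.00| > 3·284.00/0.6745 = 1263.16.
So outliers lie outside [290.84, 2817.16].
3609: M = 4.88 → outlier.

3609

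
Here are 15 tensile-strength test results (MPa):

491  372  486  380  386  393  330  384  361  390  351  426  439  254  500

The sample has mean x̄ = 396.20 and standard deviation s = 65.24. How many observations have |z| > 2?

1

Cutoffs: x̄ ± 2s = [265.72, 526.68].
Outside the cutoffs: 254.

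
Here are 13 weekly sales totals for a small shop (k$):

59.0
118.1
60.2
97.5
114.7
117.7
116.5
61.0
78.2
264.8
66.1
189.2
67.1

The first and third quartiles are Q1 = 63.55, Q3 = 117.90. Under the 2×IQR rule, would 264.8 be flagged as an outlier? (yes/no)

IQR = Q3 − Q1 = 117.90 − 63.55 = 54.35.
Lower fence = Q1 − 2·IQR = 63.55 − 108.70 = -45.15.
Upper fence = Q3 + 2·IQR = 117.90 + 108.70 = 226.60.
264.8 lies above the upper fence.

yes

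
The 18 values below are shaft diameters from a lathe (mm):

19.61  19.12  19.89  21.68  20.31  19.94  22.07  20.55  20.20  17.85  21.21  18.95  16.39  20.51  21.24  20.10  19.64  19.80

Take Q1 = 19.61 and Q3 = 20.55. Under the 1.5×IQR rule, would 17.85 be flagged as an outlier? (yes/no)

IQR = Q3 − Q1 = 20.55 − 19.61 = 0.94.
Lower fence = Q1 − 1.5·IQR = 19.61 − 1.41 = 18.20.
Upper fence = Q3 + 1.5·IQR = 20.55 + 1.41 = 21.96.
17.85 lies below the lower fence.

yes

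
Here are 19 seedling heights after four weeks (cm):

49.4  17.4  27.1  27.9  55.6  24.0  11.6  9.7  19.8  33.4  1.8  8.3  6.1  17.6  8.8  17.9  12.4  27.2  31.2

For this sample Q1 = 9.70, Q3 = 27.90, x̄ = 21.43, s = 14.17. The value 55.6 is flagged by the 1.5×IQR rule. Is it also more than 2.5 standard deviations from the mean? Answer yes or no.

z = (55.6 − 21.43) / 14.17 = 2.41.
|z| = 2.41 ≤ 2.5.

no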